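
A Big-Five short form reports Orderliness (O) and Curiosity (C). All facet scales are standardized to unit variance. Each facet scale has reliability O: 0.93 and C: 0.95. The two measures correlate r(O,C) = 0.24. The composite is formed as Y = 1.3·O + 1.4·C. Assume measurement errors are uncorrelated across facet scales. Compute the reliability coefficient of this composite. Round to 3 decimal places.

Var(Y) = 1.3² + 1.4² + 2·[1.82·0.24] = 3.65 + 0.8736 = 4.5236.
Under uncorrelated errors the observed covariances equal the true-score covariances, so only the own-variance terms attenuate.
True-score variance = [1.3²·0.93 + 1.4²·0.95] + 0.8736 = 3.4337 + 0.8736 = 4.3073.
Reliability = 4.3073 / 4.5236 = 0.952.

0.952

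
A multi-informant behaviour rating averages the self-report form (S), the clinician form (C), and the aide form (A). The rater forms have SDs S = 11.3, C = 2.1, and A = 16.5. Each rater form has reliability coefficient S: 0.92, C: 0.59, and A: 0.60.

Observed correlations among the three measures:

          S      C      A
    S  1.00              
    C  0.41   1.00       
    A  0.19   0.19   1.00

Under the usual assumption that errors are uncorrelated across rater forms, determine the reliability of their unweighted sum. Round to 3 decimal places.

Var(S+C+A) = 11.3² + 2.1² + 16.5² + 2·[11.3·2.1·0.41 + 11.3·16.5·0.19 + 2.1·16.5·0.19] = 404.35 + 103.477 = 507.827.
With uncorrelated errors the cross-covariances are all true-score covariance, so they carry over unchanged; only the diagonal terms shrink to ρᵢσᵢ².
True-score variance = [11.3²·0.92 + 2.1²·0.59 + 16.5²·0.60] + 103.477 = 283.427 + 103.477 = 386.903.
Reliability = 386.903 / 507.827 = 0.762.

0.762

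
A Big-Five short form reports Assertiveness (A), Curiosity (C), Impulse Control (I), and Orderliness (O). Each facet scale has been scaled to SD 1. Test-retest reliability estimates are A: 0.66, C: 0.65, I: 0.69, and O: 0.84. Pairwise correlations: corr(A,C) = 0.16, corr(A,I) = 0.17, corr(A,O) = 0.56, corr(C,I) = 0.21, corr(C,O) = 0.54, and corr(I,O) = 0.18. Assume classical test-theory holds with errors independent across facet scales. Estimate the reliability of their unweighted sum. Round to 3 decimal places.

0.848

Var(A+C+I+O) = 4 + 2·[0.16 + 0.17 + 0.56 + 0.21 + 0.54 + 0.18] = 4 + 3.64 = 7.64.
With uncorrelated errors the cross-covariances are all true-score covariance, so they carry over unchanged; only the diagonal terms shrink to ρᵢσᵢ².
True-score variance = [0.66 + 0.65 + 0.69 + 0.84] + 3.64 = 2.84 + 3.64 = 6.48.
Reliability = 6.48 / 7.64 = 0.848.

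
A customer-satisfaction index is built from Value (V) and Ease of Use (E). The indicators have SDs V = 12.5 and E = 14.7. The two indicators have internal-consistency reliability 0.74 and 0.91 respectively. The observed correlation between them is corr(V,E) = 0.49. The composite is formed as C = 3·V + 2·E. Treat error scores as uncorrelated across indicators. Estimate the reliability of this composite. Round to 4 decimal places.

0.8677

Var(C) = 3²·12.5² + 2²·14.7² + 2·[6·12.5·14.7·0.49] = 2270.61 + 1080.45 = 3351.06.
Under uncorrelated errors the observed covariances equal the true-score covariances, so only the own-variance terms attenuate.
True-score variance = [3²·12.5²·0.74 + 2²·14.7²·0.91] + 1080.45 = 1827.19 + 1080.45 = 2907.64.
Reliability = 2907.64 / 3351.06 = 0.8677.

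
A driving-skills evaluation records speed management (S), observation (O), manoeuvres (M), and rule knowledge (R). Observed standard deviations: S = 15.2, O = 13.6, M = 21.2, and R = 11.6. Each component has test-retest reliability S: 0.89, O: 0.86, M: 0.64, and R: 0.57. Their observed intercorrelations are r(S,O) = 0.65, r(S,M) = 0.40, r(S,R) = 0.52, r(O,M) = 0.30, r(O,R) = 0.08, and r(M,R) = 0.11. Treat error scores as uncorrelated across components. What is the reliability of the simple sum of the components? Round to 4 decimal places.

0.8619

Var(S+O+M+R) = 15.2² + 13.6² + 21.2² + 11.6² + 2·[15.2·13.6·0.65 + 15.2·21.2·0.40 + 15.2·11.6·0.52 + 13.6·21.2·0.30 + 13.6·11.6·0.08 + 21.2·11.6·0.11] = 1000 + 962.237 = 1962.24.
Under uncorrelated errors the observed covariances equal the true-score covariances, so only the own-variance terms attenuate.
True-score variance = [15.2²·0.89 + 13.6²·0.86 + 21.2²·0.64 + 11.6²·0.57] + 962.237 = 729.032 + 962.237 = 1691.27.
Reliability = 1691.27 / 1962.24 = 0.8619.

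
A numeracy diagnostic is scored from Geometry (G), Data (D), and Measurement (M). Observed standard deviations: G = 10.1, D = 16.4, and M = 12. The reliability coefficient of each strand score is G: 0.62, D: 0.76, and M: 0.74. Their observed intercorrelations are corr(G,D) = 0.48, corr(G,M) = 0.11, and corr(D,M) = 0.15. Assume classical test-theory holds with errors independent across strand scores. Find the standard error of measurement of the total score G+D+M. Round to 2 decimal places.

11.86

Var(total) = 514.97 + 244.718 = 759.688.
True-score variance = 374.216 + 244.718 = 618.934, so reliability = 0.8147.
Error variance = 759.688 − 618.934 = 140.754; SEM = √140.754 = 11.86.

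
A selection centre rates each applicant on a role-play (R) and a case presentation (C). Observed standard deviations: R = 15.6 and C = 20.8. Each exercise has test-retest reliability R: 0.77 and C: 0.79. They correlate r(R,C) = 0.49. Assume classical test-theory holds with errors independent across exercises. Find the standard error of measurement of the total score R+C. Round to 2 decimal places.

Var(total) = 676 + 317.99 = 993.99.
True-score variance = 529.173 + 317.99 = 847.163, so reliability = 0.8523.
Error variance = 993.99 − 847.163 = 146.827; SEM = √146.827 = 12.12.

12.12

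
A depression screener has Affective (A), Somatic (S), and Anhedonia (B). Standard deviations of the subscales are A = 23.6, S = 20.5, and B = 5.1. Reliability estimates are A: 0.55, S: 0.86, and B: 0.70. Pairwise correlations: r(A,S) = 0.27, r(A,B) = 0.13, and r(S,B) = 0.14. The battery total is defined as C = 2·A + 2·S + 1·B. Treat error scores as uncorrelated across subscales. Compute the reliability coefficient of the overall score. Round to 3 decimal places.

Var(C) = 2²·23.6² + 2²·20.5² + 5.1² + 2·[4·23.6·20.5·0.27 + 2·23.6·5.1·0.13 + 2·20.5·5.1·0.14] = 3934.85 + 1166.14 = 5100.99.
With uncorrelated errors the cross-covariances are all true-score covariance, so they carry over unchanged; only the diagonal terms shrink to ρᵢσᵢ².
True-score variance = [2²·23.6²·0.55 + 2²·20.5²·0.86 + 5.1²·0.70] + 1166.14 = 2689.18 + 1166.14 = 3855.32.
Reliability = 3855.32 / 5100.99 = 0.756.

0.756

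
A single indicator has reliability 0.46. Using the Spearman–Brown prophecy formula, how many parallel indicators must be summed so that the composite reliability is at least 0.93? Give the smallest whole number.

k ≥ ρ*(1−ρ₁)/(ρ₁(1−ρ*)) = 0.93·0.54 / (0.46·0.07) = 15.596.
Smallest integer k = 16.

16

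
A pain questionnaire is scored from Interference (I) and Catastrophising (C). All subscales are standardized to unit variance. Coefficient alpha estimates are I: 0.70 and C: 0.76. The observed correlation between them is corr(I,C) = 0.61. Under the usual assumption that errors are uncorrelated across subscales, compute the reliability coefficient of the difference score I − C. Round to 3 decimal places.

0.308

Var(I−C) = 1 + 1 − 2·0.61 = 2 − 1.22 = 0.78.
With uncorrelated errors the cross-covariances are all true-score covariance, so they carry over unchanged; only the diagonal terms shrink to ρᵢσᵢ².
True-score variance = [0.70 + 0.76] − 1.22 = 1.46 − 1.22 = 0.24.
Reliability = 0.24 / 0.78 = 0.308.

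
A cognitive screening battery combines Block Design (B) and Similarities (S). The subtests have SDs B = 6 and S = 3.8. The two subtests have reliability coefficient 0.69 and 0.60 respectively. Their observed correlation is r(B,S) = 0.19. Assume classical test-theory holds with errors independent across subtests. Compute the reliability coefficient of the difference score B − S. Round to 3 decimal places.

Var(B−S) = 6² + 3.8² − 2·6·3.8·0.19 = 50.44 − 8.664 = 41.776.
Because errors are independent across components, Cov(Tᵢ,Tⱼ) = Cov(Xᵢ,Xⱼ); the off-diagonal part of the true-score variance is the same as above.
True-score variance = [6²·0.69 + 3.8²·0.60] − 8.664 = 33.504 − 8.664 = 24.84.
Reliability = 24.84 / 41.776 = 0.595.

0.595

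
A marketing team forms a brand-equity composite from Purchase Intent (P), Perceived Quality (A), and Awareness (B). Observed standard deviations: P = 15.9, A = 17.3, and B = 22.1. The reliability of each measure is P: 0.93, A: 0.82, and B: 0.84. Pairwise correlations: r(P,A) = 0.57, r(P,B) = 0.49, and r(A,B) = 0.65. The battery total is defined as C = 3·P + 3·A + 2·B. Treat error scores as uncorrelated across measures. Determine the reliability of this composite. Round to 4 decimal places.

0.9353

Var(C) = 3²·15.9² + 3²·17.3² + 2²·22.1² + 2·[9·15.9·17.3·0.57 + 6·15.9·22.1·0.49 + 6·17.3·22.1·0.65] = 6922.54 + 7870.57 = 14793.1.
With uncorrelated errors the cross-covariances are all true-score covariance, so they carry over unchanged; only the diagonal terms shrink to ρᵢσᵢ².
True-score variance = [3²·15.9²·0.93 + 3²·17.3²·0.82 + 2²·22.1²·0.84] + 7870.57 = 5965.84 + 7870.57 = 13836.4.
Reliability = 13836.4 / 14793.1 = 0.9353.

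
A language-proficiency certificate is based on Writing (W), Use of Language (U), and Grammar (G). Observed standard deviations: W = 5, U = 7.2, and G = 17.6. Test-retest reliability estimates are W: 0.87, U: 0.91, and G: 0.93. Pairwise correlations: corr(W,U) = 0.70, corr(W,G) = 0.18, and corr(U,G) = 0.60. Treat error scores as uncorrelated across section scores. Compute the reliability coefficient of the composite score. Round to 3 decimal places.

0.952

Var(W+U+G) = 5² + 7.2² + 17.6² + 2·[5·7.2·0.70 + 5·17.6·0.18 + 7.2·17.6·0.60] = 386.6 + 234.144 = 620.744.
Under uncorrelated errors the observed covariances equal the true-score covariances, so only the own-variance terms attenuate.
True-score variance = [5²·0.87 + 7.2²·0.91 + 17.6²·0.93] + 234.144 = 357.001 + 234.144 = 591.145.
Reliability = 591.145 / 620.744 = 0.952.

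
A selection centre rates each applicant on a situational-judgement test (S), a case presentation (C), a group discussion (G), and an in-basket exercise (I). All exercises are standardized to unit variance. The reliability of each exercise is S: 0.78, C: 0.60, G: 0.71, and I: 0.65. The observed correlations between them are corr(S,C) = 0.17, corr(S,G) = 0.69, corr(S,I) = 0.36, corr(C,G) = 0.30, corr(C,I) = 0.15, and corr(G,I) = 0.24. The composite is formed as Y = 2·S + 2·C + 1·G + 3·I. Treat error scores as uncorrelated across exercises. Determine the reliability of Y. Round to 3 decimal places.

0.808

Var(Y) = 2² + 2² + 1 + 3² + 2·[4·0.17 + 2·0.69 + 6·0.36 + 2·0.30 + 6·0.15 + 3·0.24] = 18 + 12.88 = 30.88.
Because errors are independent across components, Cov(Tᵢ,Tⱼ) = Cov(Xᵢ,Xⱼ); the off-diagonal part of the true-score variance is the same as above.
True-score variance = [2²·0.78 + 2²·0.60 + 0.71 + 3²·0.65] + 12.88 = 12.08 + 12.88 = 24.96.
Reliability = 24.96 / 30.88 = 0.808.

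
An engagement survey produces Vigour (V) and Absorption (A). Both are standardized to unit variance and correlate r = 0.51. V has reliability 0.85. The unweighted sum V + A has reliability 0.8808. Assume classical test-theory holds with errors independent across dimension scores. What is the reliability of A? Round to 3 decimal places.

0.790

Var(V+A) = 2 + 2·0.51 = 3.020.
True-score variance = ρ_V + ρ_A + 2·0.51, so 0.8808 = (0.85 + ρ_A + 1.02) / 3.020.
ρ_A = 0.8808·3.020 − 0.85 − 1.02 = 0.790.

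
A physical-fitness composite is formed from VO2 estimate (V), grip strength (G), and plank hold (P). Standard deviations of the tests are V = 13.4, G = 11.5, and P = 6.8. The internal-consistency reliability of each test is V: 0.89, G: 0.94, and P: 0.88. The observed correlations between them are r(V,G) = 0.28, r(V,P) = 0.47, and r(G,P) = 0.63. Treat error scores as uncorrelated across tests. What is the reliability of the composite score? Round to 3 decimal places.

Var(V+G+P) = 13.4² + 11.5² + 6.8² + 2·[13.4·11.5·0.28 + 13.4·6.8·0.47 + 11.5·6.8·0.63] = 358.05 + 270.481 = 628.531.
Under uncorrelated errors the observed covariances equal the true-score covariances, so only the own-variance terms attenuate.
True-score variance = [13.4²·0.89 + 11.5²·0.94 + 6.8²·0.88] + 270.481 = 324.815 + 270.481 = 595.295.
Reliability = 595.295 / 628.531 = 0.947.

0.947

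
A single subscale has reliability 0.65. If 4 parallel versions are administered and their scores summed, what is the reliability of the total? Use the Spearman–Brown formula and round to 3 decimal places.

ρ_k = kρ / (1 + (k−1)ρ) = 4·0.65 / (1 + 3·0.65) = 2.600 / 2.950 = 0.881.

0.881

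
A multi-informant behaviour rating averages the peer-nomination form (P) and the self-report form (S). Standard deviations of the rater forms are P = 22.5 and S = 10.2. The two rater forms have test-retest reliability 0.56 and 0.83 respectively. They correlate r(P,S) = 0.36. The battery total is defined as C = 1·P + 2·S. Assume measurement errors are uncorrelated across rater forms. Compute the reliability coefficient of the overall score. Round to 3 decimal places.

Var(C) = 22.5² + 2²·10.2² + 2·[2·22.5·10.2·0.36] = 922.41 + 330.48 = 1252.89.
With uncorrelated errors the cross-covariances are all true-score covariance, so they carry over unchanged; only the diagonal terms shrink to ρᵢσᵢ².
True-score variance = [22.5²·0.56 + 2²·10.2²·0.83] + 330.48 = 628.913 + 330.48 = 959.393.
Reliability = 959.393 / 1252.89 = 0.766.

0.766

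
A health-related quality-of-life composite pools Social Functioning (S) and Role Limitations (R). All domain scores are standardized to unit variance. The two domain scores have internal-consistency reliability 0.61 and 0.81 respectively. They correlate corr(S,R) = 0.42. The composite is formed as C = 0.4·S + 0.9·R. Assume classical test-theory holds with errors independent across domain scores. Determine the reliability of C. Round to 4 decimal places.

Var(C) = 0.4² + 0.9² + 2·[0.36·0.42] = 0.97 + 0.3024 = 1.2724.
Because errors are independent across components, Cov(Tᵢ,Tⱼ) = Cov(Xᵢ,Xⱼ); the off-diagonal part of the true-score variance is the same as above.
True-score variance = [0.4²·0.61 + 0.9²·0.81] + 0.3024 = 0.7537 + 0.3024 = 1.0561.
Reliability = 1.0561 / 1.2724 = 0.8300.

0.8300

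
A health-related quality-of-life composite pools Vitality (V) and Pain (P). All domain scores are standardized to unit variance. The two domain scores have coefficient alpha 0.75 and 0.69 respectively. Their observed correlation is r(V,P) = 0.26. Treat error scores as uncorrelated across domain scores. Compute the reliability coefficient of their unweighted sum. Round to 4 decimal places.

0.7778

Var(V+P) = 2 + 2·[0.26] = 2 + 0.52 = 2.52.
Because errors are independent across components, Cov(Tᵢ,Tⱼ) = Cov(Xᵢ,Xⱼ); the off-diagonal part of the true-score variance is the same as above.
True-score variance = [0.75 + 0.69] + 0.52 = 1.44 + 0.52 = 1.96.
Reliability = 1.96 / 2.52 = 0.7778.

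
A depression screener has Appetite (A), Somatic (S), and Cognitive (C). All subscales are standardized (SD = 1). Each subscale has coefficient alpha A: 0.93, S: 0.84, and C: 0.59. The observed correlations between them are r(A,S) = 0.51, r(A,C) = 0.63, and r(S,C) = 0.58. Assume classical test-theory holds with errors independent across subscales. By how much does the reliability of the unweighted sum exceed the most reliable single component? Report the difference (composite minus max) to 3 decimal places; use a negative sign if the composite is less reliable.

Var(sum) = 3 + 3.44 = 6.44; true-score variance = 2.36 + 3.44 = 5.8; composite reliability = 0.9006.
Max component reliability = 0.9300.
Difference = 0.9006 − 0.9300 = -0.029.

-0.029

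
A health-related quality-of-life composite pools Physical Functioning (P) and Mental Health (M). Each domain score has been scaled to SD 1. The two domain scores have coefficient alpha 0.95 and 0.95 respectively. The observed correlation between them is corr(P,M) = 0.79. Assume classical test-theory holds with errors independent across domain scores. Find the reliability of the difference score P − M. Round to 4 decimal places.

0.7619

Var(P−M) = 1 + 1 − 2·0.79 = 2 − 1.58 = 0.42.
With uncorrelated errors the cross-covariances are all true-score covariance, so they carry over unchanged; only the diagonal terms shrink to ρᵢσᵢ².
True-score variance = [0.95 + 0.95] − 1.58 = 1.9 − 1.58 = 0.32.
Reliability = 0.32 / 0.42 = 0.7619.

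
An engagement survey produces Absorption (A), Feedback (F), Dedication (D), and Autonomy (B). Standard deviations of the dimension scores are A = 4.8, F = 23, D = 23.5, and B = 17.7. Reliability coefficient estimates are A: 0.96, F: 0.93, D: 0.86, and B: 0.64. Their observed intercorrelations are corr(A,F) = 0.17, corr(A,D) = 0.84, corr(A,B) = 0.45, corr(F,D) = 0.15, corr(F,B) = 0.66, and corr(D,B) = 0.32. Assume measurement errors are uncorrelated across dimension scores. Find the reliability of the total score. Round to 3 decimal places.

Var(A+F+D+B) = 4.8² + 23² + 23.5² + 17.7² + 2·[4.8·23·0.17 + 4.8·23.5·0.84 + 4.8·17.7·0.45 + 23·23.5·0.15 + 23·17.7·0.66 + 23.5·17.7·0.32] = 1417.58 + 1269.23 = 2686.81.
Because errors are independent across components, Cov(Tᵢ,Tⱼ) = Cov(Xᵢ,Xⱼ); the off-diagonal part of the true-score variance is the same as above.
True-score variance = [4.8²·0.96 + 23²·0.93 + 23.5²·0.86 + 17.7²·0.64] + 1269.23 = 1189.53 + 1269.23 = 2458.76.
Reliability = 2458.76 / 2686.81 = 0.915.

0.915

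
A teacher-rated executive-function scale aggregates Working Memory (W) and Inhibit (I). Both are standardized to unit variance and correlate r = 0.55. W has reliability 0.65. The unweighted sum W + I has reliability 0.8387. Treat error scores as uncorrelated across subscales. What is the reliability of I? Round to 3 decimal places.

0.850

Var(W+I) = 2 + 2·0.55 = 3.100.
True-score variance = ρ_W + ρ_I + 2·0.55, so 0.8387 = (0.65 + ρ_I + 1.10) / 3.100.
ρ_I = 0.8387·3.100 − 0.65 − 1.10 = 0.850.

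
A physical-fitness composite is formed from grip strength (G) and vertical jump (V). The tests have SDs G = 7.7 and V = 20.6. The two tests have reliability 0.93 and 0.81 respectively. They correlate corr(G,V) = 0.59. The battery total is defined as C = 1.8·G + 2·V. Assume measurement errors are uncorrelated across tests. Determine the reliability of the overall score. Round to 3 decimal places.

0.869

Var(C) = 1.8²·7.7² + 2²·20.6² + 2·[3.6·7.7·20.6·0.59] = 1889.54 + 673.818 = 2563.36.
Because errors are independent across components, Cov(Tᵢ,Tⱼ) = Cov(Xᵢ,Xⱼ); the off-diagonal part of the true-score variance is the same as above.
True-score variance = [1.8²·7.7²·0.93 + 2²·20.6²·0.81] + 673.818 = 1553.58 + 673.818 = 2227.4.
Reliability = 2227.4 / 2563.36 = 0.869.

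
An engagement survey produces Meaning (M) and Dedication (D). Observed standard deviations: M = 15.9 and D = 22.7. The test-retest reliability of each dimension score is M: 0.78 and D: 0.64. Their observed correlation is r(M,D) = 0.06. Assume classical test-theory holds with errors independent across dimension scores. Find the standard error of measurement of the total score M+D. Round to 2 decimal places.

15.53

Var(total) = 768.1 + 43.3116 = 811.412.
True-score variance = 526.977 + 43.3116 = 570.289, so reliability = 0.7028.
Error variance = 811.412 − 570.289 = 241.123; SEM = √241.123 = 15.53.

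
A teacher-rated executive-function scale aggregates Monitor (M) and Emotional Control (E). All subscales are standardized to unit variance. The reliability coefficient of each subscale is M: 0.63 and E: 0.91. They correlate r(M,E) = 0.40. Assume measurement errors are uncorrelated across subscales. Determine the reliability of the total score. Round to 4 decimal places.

0.8357

Var(M+E) = 2 + 2·[0.40] = 2 + 0.8 = 2.8.
Because errors are independent across components, Cov(Tᵢ,Tⱼ) = Cov(Xᵢ,Xⱼ); the off-diagonal part of the true-score variance is the same as above.
True-score variance = [0.63 + 0.91] + 0.8 = 1.54 + 0.8 = 2.34.
Reliability = 2.34 / 2.8 = 0.8357.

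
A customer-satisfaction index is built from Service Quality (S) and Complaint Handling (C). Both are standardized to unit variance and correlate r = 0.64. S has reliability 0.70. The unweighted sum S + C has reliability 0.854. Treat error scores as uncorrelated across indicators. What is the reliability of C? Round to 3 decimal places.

Var(S+C) = 2 + 2·0.64 = 3.280.
True-score variance = ρ_S + ρ_C + 2·0.64, so 0.854 = (0.70 + ρ_C + 1.28) / 3.280.
ρ_C = 0.854·3.280 − 0.70 − 1.28 = 0.821.

0.821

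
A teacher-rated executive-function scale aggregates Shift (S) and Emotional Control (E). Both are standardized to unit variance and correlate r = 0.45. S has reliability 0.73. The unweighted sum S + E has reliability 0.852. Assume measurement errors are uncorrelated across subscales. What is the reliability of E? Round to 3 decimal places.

0.841

Var(S+E) = 2 + 2·0.45 = 2.900.
True-score variance = ρ_S + ρ_E + 2·0.45, so 0.852 = (0.73 + ρ_E + 0.90) / 2.900.
ρ_E = 0.852·2.900 − 0.73 − 0.90 = 0.841.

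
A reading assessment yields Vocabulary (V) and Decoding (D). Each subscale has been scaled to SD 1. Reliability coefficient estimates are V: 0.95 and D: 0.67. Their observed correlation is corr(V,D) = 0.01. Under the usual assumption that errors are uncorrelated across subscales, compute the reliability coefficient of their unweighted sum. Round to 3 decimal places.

0.812

Var(V+D) = 2 + 2·[0.01] = 2 + 0.02 = 2.02.
Because errors are independent across components, Cov(Tᵢ,Tⱼ) = Cov(Xᵢ,Xⱼ); the off-diagonal part of the true-score variance is the same as above.
True-score variance = [0.95 + 0.67] + 0.02 = 1.62 + 0.02 = 1.64.
Reliability = 1.64 / 2.02 = 0.812.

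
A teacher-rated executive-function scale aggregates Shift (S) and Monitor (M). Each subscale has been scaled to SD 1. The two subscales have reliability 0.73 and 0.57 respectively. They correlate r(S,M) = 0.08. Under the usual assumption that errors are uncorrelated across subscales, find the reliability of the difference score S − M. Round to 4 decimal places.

Var(S−M) = 1 + 1 − 2·0.08 = 2 − 0.16 = 1.84.
With uncorrelated errors the cross-covariances are all true-score covariance, so they carry over unchanged; only the diagonal terms shrink to ρᵢσᵢ².
True-score variance = [0.73 + 0.57] − 0.16 = 1.3 − 0.16 = 1.14.
Reliability = 1.14 / 1.84 = 0.6196.

0.6196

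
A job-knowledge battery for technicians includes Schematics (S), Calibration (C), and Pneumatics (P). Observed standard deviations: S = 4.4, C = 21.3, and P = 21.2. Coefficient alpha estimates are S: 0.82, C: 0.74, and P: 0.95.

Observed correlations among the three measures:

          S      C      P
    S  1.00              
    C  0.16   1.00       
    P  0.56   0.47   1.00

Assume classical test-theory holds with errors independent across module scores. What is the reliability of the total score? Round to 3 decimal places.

Var(S+C+P) = 4.4² + 21.3² + 21.2² + 2·[4.4·21.3·0.16 + 4.4·21.2·0.56 + 21.3·21.2·0.47] = 922.49 + 558.93 = 1481.42.
Because errors are independent across components, Cov(Tᵢ,Tⱼ) = Cov(Xᵢ,Xⱼ); the off-diagonal part of the true-score variance is the same as above.
True-score variance = [4.4²·0.82 + 21.3²·0.74 + 21.2²·0.95] + 558.93 = 778.574 + 558.93 = 1337.5.
Reliability = 1337.5 / 1481.42 = 0.903.

0.903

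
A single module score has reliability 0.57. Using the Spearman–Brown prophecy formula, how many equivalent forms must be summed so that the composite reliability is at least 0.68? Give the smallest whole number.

k ≥ ρ*(1−ρ₁)/(ρ₁(1−ρ*)) = 0.68·0.43 / (0.57·0.32) = 1.603.
Smallest integer k = 2.

2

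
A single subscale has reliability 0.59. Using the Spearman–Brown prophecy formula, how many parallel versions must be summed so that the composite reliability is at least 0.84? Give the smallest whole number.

k ≥ ρ*(1−ρ₁)/(ρ₁(1−ρ*)) = 0.84·0.41 / (0.59·0.16) = 3.648.
Smallest integer k = 4.

4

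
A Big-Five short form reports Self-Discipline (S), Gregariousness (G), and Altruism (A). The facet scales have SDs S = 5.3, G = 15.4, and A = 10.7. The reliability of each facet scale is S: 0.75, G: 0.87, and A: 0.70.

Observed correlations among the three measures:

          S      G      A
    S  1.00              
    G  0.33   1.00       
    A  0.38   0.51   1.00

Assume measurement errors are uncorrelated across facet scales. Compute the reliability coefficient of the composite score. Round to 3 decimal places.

Var(S+G+A) = 5.3² + 15.4² + 10.7² + 2·[5.3·15.4·0.33 + 5.3·10.7·0.38 + 15.4·10.7·0.51] = 379.74 + 265.044 = 644.784.
With uncorrelated errors the cross-covariances are all true-score covariance, so they carry over unchanged; only the diagonal terms shrink to ρᵢσᵢ².
True-score variance = [5.3²·0.75 + 15.4²·0.87 + 10.7²·0.70] + 265.044 = 307.54 + 265.044 = 572.584.
Reliability = 572.584 / 644.784 = 0.888.

0.888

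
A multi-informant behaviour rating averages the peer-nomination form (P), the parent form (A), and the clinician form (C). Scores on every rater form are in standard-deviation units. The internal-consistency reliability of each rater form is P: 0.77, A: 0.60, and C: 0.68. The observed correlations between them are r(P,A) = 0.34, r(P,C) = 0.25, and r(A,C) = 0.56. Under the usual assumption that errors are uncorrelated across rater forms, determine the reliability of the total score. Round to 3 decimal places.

0.821

Var(P+A+C) = 3 + 2·[0.34 + 0.25 + 0.56] = 3 + 2.3 = 5.3.
Under uncorrelated errors the observed covariances equal the true-score covariances, so only the own-variance terms attenuate.
True-score variance = [0.77 + 0.60 + 0.68] + 2.3 = 2.05 + 2.3 = 4.35.
Reliability = 4.35 / 5.3 = 0.821.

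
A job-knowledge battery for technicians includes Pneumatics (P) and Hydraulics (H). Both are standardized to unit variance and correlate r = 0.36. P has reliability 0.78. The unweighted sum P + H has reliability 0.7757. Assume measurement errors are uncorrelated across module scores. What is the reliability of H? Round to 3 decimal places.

0.610

Var(P+H) = 2 + 2·0.36 = 2.720.
True-score variance = ρ_P + ρ_H + 2·0.36, so 0.7757 = (0.78 + ρ_H + 0.72) / 2.720.
ρ_H = 0.7757·2.720 − 0.78 − 0.72 = 0.610.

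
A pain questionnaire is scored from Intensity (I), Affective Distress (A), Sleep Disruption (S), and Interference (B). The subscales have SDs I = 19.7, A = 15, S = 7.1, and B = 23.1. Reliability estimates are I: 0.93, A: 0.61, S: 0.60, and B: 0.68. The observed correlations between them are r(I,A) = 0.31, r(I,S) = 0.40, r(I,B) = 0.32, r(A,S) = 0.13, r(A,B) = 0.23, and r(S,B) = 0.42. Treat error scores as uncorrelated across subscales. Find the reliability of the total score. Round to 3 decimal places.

0.855

Var(I+A+S+B) = 19.7² + 15² + 7.1² + 23.1² + 2·[19.7·15·0.31 + 19.7·7.1·0.40 + 19.7·23.1·0.32 + 15·7.1·0.13 + 15·23.1·0.23 + 7.1·23.1·0.42] = 1197.11 + 911.199 = 2108.31.
Because errors are independent across components, Cov(Tᵢ,Tⱼ) = Cov(Xᵢ,Xⱼ); the off-diagonal part of the true-score variance is the same as above.
True-score variance = [19.7²·0.93 + 15²·0.61 + 7.1²·0.60 + 23.1²·0.68] + 911.199 = 891.274 + 911.199 = 1802.47.
Reliability = 1802.47 / 2108.31 = 0.855.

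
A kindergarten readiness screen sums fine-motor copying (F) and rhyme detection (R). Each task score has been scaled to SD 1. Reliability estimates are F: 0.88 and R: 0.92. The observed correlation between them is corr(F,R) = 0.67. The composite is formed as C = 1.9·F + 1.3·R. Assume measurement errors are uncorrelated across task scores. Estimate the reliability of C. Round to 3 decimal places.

Var(C) = 1.9² + 1.3² + 2·[2.47·0.67] = 5.3 + 3.3098 = 8.6098.
Under uncorrelated errors the observed covariances equal the true-score covariances, so only the own-variance terms attenuate.
True-score variance = [1.9²·0.88 + 1.3²·0.92] + 3.3098 = 4.7316 + 3.3098 = 8.0414.
Reliability = 8.0414 / 8.6098 = 0.934.

0.934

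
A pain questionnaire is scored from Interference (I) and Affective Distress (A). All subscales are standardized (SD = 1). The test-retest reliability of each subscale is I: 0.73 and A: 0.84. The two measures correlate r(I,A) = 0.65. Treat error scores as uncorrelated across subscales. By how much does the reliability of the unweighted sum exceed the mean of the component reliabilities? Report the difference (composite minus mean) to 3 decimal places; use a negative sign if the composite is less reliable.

Var(sum) = 2 + 1.3 = 3.3; true-score variance = 1.57 + 1.3 = 2.87; composite reliability = 0.8697.
Mean component reliability = 0.7850.
Difference = 0.8697 − 0.7850 = 0.085.

0.085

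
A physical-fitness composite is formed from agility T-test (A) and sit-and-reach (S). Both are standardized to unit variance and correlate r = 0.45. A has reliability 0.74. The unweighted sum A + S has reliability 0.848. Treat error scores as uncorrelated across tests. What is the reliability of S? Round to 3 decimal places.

Var(A+S) = 2 + 2·0.45 = 2.900.
True-score variance = ρ_A + ρ_S + 2·0.45, so 0.848 = (0.74 + ρ_S + 0.90) / 2.900.
ρ_S = 0.848·2.900 − 0.74 − 0.90 = 0.819.

0.819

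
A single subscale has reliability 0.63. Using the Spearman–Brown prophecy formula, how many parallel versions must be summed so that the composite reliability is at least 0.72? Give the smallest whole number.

k ≥ ρ*(1−ρ₁)/(ρ₁(1−ρ*)) = 0.72·0.37 / (0.63·0.28) = 1.510.
Smallest integer k = 2.

2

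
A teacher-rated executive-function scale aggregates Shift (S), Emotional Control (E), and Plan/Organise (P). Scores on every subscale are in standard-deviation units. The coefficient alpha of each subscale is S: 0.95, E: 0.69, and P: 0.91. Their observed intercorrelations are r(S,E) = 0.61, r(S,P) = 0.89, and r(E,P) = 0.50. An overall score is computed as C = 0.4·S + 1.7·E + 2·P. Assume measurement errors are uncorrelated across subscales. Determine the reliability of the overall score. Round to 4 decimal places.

0.9005

Var(C) = 0.4² + 1.7² + 2² + 2·[0.68·0.61 + 0.8·0.89 + 3.4·0.50] = 7.05 + 5.6536 = 12.7036.
Because errors are independent across components, Cov(Tᵢ,Tⱼ) = Cov(Xᵢ,Xⱼ); the off-diagonal part of the true-score variance is the same as above.
True-score variance = [0.4²·0.95 + 1.7²·0.69 + 2²·0.91] + 5.6536 = 5.7861 + 5.6536 = 11.4397.
Reliability = 11.4397 / 12.7036 = 0.9005.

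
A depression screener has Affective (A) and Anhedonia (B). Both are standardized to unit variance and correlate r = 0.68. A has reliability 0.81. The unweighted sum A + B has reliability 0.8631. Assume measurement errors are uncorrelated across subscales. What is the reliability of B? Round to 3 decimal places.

Var(A+B) = 2 + 2·0.68 = 3.360.
True-score variance = ρ_A + ρ_B + 2·0.68, so 0.8631 = (0.81 + ρ_B + 1.36) / 3.360.
ρ_B = 0.8631·3.360 − 0.81 − 1.36 = 0.730.

0.730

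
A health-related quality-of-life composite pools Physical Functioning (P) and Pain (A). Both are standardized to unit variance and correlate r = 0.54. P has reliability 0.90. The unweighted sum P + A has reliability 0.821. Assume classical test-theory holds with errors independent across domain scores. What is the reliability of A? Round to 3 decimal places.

0.549

Var(P+A) = 2 + 2·0.54 = 3.080.
True-score variance = ρ_P + ρ_A + 2·0.54, so 0.821 = (0.90 + ρ_A + 1.08) / 3.080.
ρ_A = 0.821·3.080 − 0.90 − 1.08 = 0.549.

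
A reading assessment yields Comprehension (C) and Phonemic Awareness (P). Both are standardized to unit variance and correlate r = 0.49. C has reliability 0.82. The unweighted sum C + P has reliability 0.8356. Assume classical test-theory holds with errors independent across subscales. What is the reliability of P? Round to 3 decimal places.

Var(C+P) = 2 + 2·0.49 = 2.980.
True-score variance = ρ_C + ρ_P + 2·0.49, so 0.8356 = (0.82 + ρ_P + 0.98) / 2.980.
ρ_P = 0.8356·2.980 − 0.82 − 0.98 = 0.690.

0.690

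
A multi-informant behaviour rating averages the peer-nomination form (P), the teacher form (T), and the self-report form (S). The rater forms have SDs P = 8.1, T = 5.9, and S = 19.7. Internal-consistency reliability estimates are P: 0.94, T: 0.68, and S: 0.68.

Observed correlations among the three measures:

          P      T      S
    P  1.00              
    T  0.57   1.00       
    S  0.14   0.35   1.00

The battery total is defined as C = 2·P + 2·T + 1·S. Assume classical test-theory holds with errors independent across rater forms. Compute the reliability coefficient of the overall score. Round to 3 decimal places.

Var(C) = 2²·8.1² + 2²·5.9² + 19.7² + 2·[4·8.1·5.9·0.57 + 2·8.1·19.7·0.14 + 2·5.9·19.7·0.35] = 789.77 + 470.004 = 1259.77.
Under uncorrelated errors the observed covariances equal the true-score covariances, so only the own-variance terms attenuate.
True-score variance = [2²·8.1²·0.94 + 2²·5.9²·0.68 + 19.7²·0.68] + 470.004 = 605.278 + 470.004 = 1075.28.
Reliability = 1075.28 / 1259.77 = 0.854.

0.854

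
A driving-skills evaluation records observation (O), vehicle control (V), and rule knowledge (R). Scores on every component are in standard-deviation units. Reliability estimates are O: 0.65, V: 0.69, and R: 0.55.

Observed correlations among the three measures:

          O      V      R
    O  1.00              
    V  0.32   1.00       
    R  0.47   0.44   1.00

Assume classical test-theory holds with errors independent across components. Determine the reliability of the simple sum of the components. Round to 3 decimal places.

Var(O+V+R) = 3 + 2·[0.32 + 0.47 + 0.44] = 3 + 2.46 = 5.46.
With uncorrelated errors the cross-covariances are all true-score covariance, so they carry over unchanged; only the diagonal terms shrink to ρᵢσᵢ².
True-score variance = [0.65 + 0.69 + 0.55] + 2.46 = 1.89 + 2.46 = 4.35.
Reliability = 4.35 / 5.46 = 0.797.

0.797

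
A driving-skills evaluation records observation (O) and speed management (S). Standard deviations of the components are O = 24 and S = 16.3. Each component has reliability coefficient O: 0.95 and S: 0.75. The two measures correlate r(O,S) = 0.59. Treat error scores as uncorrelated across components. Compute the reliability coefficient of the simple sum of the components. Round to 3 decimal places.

Var(O+S) = 24² + 16.3² + 2·[24·16.3·0.59] = 841.69 + 461.616 = 1303.31.
Because errors are independent across components, Cov(Tᵢ,Tⱼ) = Cov(Xᵢ,Xⱼ); the off-diagonal part of the true-score variance is the same as above.
True-score variance = [24²·0.95 + 16.3²·0.75] + 461.616 = 746.467 + 461.616 = 1208.08.
Reliability = 1208.08 / 1303.31 = 0.927.

0.927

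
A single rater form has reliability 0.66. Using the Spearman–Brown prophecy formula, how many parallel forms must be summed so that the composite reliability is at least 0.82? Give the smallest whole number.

3

k ≥ ρ*(1−ρ₁)/(ρ₁(1−ρ*)) = 0.82·0.34 / (0.66·0.18) = 2.347.
Smallest integer k = 3.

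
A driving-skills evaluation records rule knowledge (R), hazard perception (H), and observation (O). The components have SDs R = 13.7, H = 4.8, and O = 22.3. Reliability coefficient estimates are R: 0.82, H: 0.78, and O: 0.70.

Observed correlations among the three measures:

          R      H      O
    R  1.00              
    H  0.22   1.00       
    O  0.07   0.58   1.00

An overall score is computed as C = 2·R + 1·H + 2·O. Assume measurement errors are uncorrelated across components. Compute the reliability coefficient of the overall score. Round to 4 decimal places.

0.7726

Var(C) = 2²·13.7² + 4.8² + 2²·22.3² + 2·[2·13.7·4.8·0.22 + 4·13.7·22.3·0.07 + 2·4.8·22.3·0.58] = 2762.96 + 477.287 = 3240.25.
Because errors are independent across components, Cov(Tᵢ,Tⱼ) = Cov(Xᵢ,Xⱼ); the off-diagonal part of the true-score variance is the same as above.
True-score variance = [2²·13.7²·0.82 + 4.8²·0.78 + 2²·22.3²·0.70] + 477.287 = 2026.01 + 477.287 = 2503.29.
Reliability = 2503.29 / 3240.25 = 0.7726.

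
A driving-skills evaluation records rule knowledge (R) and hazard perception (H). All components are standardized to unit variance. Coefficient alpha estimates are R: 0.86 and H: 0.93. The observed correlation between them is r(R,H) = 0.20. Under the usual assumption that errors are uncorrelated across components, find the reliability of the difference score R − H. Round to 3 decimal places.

Var(R−H) = 1 + 1 − 2·0.20 = 2 − 0.4 = 1.6.
With uncorrelated errors the cross-covariances are all true-score covariance, so they carry over unchanged; only the diagonal terms shrink to ρᵢσᵢ².
True-score variance = [0.86 + 0.93] − 0.4 = 1.79 − 0.4 = 1.39.
Reliability = 1.39 / 1.6 = 0.869.

0.869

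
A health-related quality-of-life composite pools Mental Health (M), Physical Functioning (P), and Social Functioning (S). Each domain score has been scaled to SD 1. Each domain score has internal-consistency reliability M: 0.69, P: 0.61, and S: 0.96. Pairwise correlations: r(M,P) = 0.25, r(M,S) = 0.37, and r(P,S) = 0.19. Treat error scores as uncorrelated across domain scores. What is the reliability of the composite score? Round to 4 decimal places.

Var(M+P+S) = 3 + 2·[0.25 + 0.37 + 0.19] = 3 + 1.62 = 4.62.
Because errors are independent across components, Cov(Tᵢ,Tⱼ) = Cov(Xᵢ,Xⱼ); the off-diagonal part of the true-score variance is the same as above.
True-score variance = [0.69 + 0.61 + 0.96] + 1.62 = 2.26 + 1.62 = 3.88.
Reliability = 3.88 / 4.62 = 0.8398.

0.8398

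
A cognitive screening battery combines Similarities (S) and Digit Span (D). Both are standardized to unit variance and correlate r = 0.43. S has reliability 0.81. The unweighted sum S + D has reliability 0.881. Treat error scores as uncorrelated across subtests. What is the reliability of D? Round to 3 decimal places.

Var(S+D) = 2 + 2·0.43 = 2.860.
True-score variance = ρ_S + ρ_D + 2·0.43, so 0.881 = (0.81 + ρ_D + 0.86) / 2.860.
ρ_D = 0.881·2.860 − 0.81 − 0.86 = 0.850.

0.850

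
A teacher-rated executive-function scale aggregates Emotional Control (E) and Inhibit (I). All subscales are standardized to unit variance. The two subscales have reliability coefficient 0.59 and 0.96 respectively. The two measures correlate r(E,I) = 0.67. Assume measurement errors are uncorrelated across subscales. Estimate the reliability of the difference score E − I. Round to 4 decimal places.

0.3182

Var(E−I) = 1 + 1 − 2·0.67 = 2 − 1.34 = 0.66.
Because errors are independent across components, Cov(Tᵢ,Tⱼ) = Cov(Xᵢ,Xⱼ); the off-diagonal part of the true-score variance is the same as above.
True-score variance = [0.59 + 0.96] − 1.34 = 1.55 − 1.34 = 0.21.
Reliability = 0.21 / 0.66 = 0.3182.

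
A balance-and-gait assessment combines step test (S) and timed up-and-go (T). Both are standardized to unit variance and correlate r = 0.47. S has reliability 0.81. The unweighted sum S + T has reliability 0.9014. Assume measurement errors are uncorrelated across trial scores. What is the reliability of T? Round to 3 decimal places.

Var(S+T) = 2 + 2·0.47 = 2.940.
True-score variance = ρ_S + ρ_T + 2·0.47, so 0.9014 = (0.81 + ρ_T + 0.94) / 2.940.
ρ_T = 0.9014·2.940 − 0.81 − 0.94 = 0.900.

0.900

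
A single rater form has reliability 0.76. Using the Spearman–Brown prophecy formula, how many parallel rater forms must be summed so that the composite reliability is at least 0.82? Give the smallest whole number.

2

k ≥ ρ*(1−ρ₁)/(ρ₁(1−ρ*)) = 0.82·0.24 / (0.76·0.18) = 1.439.
Smallest integer k = 2.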